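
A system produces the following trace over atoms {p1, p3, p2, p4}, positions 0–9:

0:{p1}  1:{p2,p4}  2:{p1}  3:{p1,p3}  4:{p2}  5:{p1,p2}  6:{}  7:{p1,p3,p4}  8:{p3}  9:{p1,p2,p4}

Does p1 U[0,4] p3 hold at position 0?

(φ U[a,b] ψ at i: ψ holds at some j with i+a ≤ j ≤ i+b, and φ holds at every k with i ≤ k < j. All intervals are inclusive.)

Need some j in [0,4] with p3, and p1 at every k in [0,j-1].
  j=0: p3 false.
  j=1: p3 false.
  j=2: p3 false.
  j=3: p3 holds, but p1 fails at k=1 → not this j.
  j=4: p3 false.
No j in the window works → until fails.

No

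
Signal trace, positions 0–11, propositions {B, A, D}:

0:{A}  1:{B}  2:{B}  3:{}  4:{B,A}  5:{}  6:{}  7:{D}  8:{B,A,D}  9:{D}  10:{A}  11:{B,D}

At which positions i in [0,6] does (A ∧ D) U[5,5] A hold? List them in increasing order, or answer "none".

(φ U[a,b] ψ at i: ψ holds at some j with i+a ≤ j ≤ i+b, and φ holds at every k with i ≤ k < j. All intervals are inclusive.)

Evaluate at each i in [0,6]:
  i=0: ✗ (no rhs in [5,5])
  i=1: ✗ (no rhs in [6,6])
  i=2: ✗ (no rhs in [7,7])
  i=3: ✗ (lhs fails at k=3 before rhs at j=8)
  i=4: ✗ (no rhs in [9,9])
  i=5: ✗ (lhs fails at k=5 before rhs at j=10)
  i=6: ✗ (no rhs in [11,11])

none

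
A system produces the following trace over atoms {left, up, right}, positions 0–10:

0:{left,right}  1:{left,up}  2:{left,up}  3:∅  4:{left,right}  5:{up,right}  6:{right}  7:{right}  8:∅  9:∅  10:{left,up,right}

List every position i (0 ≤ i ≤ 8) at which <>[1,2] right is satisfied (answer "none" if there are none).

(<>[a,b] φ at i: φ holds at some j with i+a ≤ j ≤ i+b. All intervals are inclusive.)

2, 3, 4, 5, 6, 8

Evaluate at each i in [0,8]:
  i=0: ✗ (none in [1,2])
  i=1: ✗ (none in [2,3])
  i=2: ✓ (witness j=4)
  i=3: ✓ (witness j=4)
  i=4: ✓ (witness j=5)
  i=5: ✓ (witness j=6)
  i=6: ✓ (witness j=7)
  i=7: ✗ (none in [8,9])
  i=8: ✓ (witness j=10)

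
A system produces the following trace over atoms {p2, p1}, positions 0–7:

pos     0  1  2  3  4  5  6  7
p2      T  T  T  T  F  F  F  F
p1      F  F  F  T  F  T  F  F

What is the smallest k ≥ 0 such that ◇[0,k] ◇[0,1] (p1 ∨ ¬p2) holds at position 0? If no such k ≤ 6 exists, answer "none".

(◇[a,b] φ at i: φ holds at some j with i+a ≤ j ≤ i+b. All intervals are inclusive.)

Scan j = 0,1,… for ◇[0,1] (p1 ∨ ¬p2):
  j=0: fails
  j=1: fails
  j=2: holds
First hit at j=2, so smallest k = 2-0 = 2.

2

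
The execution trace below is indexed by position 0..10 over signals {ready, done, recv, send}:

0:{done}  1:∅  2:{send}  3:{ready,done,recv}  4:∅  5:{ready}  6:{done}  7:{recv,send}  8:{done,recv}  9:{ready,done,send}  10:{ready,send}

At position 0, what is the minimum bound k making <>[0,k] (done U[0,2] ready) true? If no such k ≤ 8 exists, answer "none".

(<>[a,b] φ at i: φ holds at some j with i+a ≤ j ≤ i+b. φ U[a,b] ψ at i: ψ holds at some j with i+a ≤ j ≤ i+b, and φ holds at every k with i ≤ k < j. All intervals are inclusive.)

3

Scan j = 0,1,… for (done U[0,2] ready):
  j=0: fails
  j=1: fails
  j=2: fails
  j=3: holds
First hit at j=3, so smallest k = 3-0 = 3.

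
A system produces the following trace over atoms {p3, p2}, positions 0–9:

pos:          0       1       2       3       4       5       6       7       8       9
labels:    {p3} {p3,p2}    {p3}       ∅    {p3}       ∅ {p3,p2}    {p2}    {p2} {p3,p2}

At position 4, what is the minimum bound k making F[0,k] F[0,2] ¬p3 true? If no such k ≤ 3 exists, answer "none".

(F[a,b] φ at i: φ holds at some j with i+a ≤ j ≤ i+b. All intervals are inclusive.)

Scan j = 4,5,… for F[0,2] ¬p3:
  j=4: holds
First hit at j=4, so smallest k = 4-4 = 0.

0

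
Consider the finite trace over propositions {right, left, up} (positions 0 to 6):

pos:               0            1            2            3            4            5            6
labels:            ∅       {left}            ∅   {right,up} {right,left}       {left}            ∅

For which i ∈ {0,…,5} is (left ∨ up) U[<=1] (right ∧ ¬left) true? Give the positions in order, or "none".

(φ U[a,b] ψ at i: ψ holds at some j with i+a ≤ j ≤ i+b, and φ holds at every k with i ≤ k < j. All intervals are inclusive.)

3

Evaluate at each i in [0,5]:
  i=0: ✗ (no rhs in [0,1])
  i=1: ✗ (no rhs in [1,2])
  i=2: ✗ (lhs fails at k=2 before rhs at j=3)
  i=3: ✓ (rhs at j=3)
  i=4: ✗ (no rhs in [4,5])
  i=5: ✗ (no rhs in [5,6])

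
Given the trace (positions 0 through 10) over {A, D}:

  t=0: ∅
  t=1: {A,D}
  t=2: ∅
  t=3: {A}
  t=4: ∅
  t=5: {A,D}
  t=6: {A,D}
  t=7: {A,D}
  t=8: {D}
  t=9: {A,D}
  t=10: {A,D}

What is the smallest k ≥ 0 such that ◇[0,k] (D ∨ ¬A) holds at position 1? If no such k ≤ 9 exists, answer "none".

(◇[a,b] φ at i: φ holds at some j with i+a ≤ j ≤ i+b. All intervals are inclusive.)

Scan j = 1,2,… for (D ∨ ¬A):
  j=1: holds
First hit at j=1, so smallest k = 1-1 = 0.

0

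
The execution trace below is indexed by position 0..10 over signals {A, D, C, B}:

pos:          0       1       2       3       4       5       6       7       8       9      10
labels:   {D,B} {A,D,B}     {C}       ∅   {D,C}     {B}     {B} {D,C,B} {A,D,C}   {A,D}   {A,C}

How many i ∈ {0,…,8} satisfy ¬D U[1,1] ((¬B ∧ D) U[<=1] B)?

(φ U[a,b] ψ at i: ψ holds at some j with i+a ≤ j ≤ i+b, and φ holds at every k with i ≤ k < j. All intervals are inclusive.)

3

Evaluate at each i in [0,8]:
  i=0: ✗ (lhs fails at k=0 before rhs at j=1)
  i=1: ✗ (no rhs in [2,2])
  i=2: ✗ (no rhs in [3,3])
  i=3: ✓ (rhs at j=4; lhs holds on [3,3])
  i=4: ✗ (lhs fails at k=4 before rhs at j=5)
  i=5: ✓ (rhs at j=6; lhs holds on [5,5])
  i=6: ✓ (rhs at j=7; lhs holds on [6,6])
  i=7: ✗ (no rhs in [8,8])
  i=8: ✗ (no rhs in [9,9])
Positions where it holds: {3, 5, 6} → 3.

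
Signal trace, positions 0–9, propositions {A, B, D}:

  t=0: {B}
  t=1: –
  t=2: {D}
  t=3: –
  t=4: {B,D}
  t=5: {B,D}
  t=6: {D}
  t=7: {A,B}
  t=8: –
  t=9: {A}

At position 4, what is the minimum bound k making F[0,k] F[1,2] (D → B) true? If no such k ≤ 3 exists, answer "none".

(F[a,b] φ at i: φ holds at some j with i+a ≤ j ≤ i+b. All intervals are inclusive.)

Scan j = 4,5,… for F[1,2] (D → B):
  j=4: holds
First hit at j=4, so smallest k = 4-4 = 0.

0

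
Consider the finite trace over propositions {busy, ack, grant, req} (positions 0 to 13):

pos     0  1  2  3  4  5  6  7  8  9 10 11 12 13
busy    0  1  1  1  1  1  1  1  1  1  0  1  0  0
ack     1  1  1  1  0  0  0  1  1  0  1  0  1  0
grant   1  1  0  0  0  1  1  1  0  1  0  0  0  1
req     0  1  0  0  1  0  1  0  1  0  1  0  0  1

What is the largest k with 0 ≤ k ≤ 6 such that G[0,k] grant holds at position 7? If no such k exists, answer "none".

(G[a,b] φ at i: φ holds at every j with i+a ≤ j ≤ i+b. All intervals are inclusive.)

0

grant must hold from j=7 onward; find where it first fails.
  j=7: holds
  j=8: fails
Holds on [7,7], so largest k = 0.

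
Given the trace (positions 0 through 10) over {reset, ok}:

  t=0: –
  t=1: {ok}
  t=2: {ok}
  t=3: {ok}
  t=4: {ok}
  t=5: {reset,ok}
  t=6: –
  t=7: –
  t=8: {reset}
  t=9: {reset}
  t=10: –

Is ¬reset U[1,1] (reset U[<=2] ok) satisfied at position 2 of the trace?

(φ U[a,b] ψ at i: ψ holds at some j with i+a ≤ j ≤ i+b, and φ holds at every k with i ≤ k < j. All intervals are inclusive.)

True

Need some j in [3,3] with (reset U[<=2] ok), and ¬reset at every k in [2,j-1].
  j=3: (reset U[<=2] ok) holds; ¬reset holds at every k in [2,2] → satisfied.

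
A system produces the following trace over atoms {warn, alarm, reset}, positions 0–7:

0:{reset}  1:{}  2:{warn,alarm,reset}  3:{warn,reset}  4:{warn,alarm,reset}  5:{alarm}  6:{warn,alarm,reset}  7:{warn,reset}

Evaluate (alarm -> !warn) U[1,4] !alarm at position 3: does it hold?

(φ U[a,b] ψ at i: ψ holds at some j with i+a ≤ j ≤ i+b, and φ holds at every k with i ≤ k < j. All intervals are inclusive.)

No

Need some j in [4,7] with !alarm, and (alarm -> !warn) at every k in [3,j-1].
  j=4: !alarm false.
  j=5: !alarm false.
  j=6: !alarm false.
  j=7: !alarm holds, but (alarm -> !warn) fails at k=4 → not this j.
No j in the window works → until fails.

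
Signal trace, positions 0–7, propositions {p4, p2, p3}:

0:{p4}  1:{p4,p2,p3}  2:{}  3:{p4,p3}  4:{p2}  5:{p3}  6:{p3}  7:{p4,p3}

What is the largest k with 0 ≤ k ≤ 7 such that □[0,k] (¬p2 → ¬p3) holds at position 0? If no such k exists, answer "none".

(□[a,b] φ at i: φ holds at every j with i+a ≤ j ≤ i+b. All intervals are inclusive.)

2

(¬p2 → ¬p3) must hold from j=0 onward; find where it first fails.
  j=0: holds
  j=1: holds
  j=2: holds
  j=3: fails
Holds on [0,2], so largest k = 2.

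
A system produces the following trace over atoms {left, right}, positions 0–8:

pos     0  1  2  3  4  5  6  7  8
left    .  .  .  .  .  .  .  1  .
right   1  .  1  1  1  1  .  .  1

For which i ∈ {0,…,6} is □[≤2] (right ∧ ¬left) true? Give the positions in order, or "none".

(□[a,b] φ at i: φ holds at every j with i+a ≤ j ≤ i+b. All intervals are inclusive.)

2, 3

Evaluate at each i in [0,6]:
  i=0: ✗ (fails at j=1)
  i=1: ✗ (fails at j=1)
  i=2: ✓ (all of [2,4])
  i=3: ✓ (all of [3,5])
  i=4: ✗ (fails at j=6)
  i=5: ✗ (fails at j=6)
  i=6: ✗ (fails at j=6)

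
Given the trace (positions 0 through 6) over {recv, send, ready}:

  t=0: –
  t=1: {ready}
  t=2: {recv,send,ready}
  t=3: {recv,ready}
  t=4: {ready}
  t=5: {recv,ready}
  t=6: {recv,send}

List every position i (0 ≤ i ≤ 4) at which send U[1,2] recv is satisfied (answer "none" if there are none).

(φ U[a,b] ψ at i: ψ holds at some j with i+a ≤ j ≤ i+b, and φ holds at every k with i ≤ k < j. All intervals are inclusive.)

Evaluate at each i in [0,4]:
  i=0: ✗ (lhs fails at k=0 before rhs at j=2)
  i=1: ✗ (lhs fails at k=1 before rhs at j=2)
  i=2: ✓ (rhs at j=3; lhs holds on [2,2])
  i=3: ✗ (lhs fails at k=3 before rhs at j=5)
  i=4: ✗ (lhs fails at k=4 before rhs at j=5)

2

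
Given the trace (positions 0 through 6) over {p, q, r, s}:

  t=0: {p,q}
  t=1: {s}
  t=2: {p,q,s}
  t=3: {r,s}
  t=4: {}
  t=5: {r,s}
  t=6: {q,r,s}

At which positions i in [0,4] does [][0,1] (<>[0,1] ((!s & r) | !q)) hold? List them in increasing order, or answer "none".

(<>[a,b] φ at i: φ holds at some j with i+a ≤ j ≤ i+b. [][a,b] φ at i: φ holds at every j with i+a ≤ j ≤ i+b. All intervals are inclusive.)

0, 1, 2, 3, 4

Evaluate at each i in [0,4]:
  i=0: ✓ (all of [0,1])
  i=1: ✓ (all of [1,2])
  i=2: ✓ (all of [2,3])
  i=3: ✓ (all of [3,4])
  i=4: ✓ (all of [4,5])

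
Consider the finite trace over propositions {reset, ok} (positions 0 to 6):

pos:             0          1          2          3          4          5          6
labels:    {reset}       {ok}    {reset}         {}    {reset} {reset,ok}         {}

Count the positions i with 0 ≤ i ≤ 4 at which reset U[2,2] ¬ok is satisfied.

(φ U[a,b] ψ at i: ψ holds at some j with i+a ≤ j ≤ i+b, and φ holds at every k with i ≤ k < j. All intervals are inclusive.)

Evaluate at each i in [0,4]:
  i=0: ✗ (lhs fails at k=1 before rhs at j=2)
  i=1: ✗ (lhs fails at k=1 before rhs at j=3)
  i=2: ✗ (lhs fails at k=3 before rhs at j=4)
  i=3: ✗ (no rhs in [5,5])
  i=4: ✓ (rhs at j=6; lhs holds on [4,5])
Positions where it holds: {4} → 1.

1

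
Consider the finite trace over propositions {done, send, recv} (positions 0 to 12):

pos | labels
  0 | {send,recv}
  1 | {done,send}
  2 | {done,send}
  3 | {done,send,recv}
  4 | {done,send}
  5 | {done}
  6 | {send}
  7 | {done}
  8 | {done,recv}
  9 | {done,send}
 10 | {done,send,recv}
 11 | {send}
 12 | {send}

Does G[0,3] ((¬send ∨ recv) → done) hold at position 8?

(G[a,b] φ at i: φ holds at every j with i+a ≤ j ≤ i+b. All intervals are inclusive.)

Check ((¬send ∨ recv) → done) at every j in [8,11]:
  j=8: antecedent true; consequent true → ✓
  j=9: antecedent false → ✓
  j=10: antecedent true; consequent true → ✓
  j=11: antecedent false → ✓
All positions satisfy it → formula holds.

Yes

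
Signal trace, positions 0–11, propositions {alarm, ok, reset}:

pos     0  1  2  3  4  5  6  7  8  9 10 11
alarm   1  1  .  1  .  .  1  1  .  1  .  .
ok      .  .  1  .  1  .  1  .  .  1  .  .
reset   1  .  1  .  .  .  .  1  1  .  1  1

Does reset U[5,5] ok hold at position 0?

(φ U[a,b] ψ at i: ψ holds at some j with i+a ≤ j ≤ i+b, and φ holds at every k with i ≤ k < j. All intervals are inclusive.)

Need some j in [5,5] with ok, and reset at every k in [0,j-1].
  j=5: ok false.
No j in the window works → until fails.

No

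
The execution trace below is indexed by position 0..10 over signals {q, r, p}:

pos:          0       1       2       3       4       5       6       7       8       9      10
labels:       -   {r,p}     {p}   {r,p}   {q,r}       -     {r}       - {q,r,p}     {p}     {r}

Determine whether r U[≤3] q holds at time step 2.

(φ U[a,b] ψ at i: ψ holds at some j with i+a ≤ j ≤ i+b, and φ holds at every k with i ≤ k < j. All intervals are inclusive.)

Need some j in [2,5] with q, and r at every k in [2,j-1].
  j=2: q false.
  j=3: q false.
  j=4: q holds, but r fails at k=2 → not this j.
  j=5: q false.
No j in the window works → until fails.

No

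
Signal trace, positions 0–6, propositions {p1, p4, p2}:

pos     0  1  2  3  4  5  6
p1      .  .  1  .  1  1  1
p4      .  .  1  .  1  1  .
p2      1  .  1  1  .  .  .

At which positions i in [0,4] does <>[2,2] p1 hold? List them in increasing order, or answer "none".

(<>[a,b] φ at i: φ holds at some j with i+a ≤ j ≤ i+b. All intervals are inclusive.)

0, 2, 3, 4

Evaluate at each i in [0,4]:
  i=0: ✓ (witness j=2)
  i=1: ✗ (none in [3,3])
  i=2: ✓ (witness j=4)
  i=3: ✓ (witness j=5)
  i=4: ✓ (witness j=6)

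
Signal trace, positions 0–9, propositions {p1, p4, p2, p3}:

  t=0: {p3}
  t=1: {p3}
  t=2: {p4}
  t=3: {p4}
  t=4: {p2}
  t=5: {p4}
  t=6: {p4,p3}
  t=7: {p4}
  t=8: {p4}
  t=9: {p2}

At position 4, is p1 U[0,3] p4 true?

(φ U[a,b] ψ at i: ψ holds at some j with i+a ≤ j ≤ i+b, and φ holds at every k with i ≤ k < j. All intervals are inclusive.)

Does not hold

Need some j in [4,7] with p4, and p1 at every k in [4,j-1].
  j=4: p4 false.
  j=5: p4 holds, but p1 fails at k=4 → not this j.
  j=6: p4 holds, but p1 fails at k=4 → not this j.
  j=7: p4 holds, but p1 fails at k=4 → not this j.
No j in the window works → until fails.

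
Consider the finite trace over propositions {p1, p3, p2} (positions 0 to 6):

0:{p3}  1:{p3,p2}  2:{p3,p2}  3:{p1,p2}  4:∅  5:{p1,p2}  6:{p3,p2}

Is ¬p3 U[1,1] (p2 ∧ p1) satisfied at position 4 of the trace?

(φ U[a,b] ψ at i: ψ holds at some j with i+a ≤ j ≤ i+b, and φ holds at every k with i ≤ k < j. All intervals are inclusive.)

Need some j in [5,5] with (p2 ∧ p1), and ¬p3 at every k in [4,j-1].
  j=5: (p2 ∧ p1) holds; ¬p3 holds at every k in [4,4] → satisfied.

True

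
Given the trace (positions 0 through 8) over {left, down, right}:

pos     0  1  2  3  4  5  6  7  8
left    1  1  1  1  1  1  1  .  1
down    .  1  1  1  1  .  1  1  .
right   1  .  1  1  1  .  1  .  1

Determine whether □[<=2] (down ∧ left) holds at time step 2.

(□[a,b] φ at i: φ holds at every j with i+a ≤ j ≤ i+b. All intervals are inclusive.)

Check (down ∧ left) at every j in [2,4]:
  j=2: true
  j=3: true
  j=4: true
All positions satisfy it → formula holds.

Yes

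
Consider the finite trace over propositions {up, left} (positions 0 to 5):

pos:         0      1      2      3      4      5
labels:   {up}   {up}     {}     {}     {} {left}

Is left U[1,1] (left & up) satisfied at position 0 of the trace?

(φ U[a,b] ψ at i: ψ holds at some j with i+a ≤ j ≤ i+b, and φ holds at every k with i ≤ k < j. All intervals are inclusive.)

Need some j in [1,1] with (left & up), and left at every k in [0,j-1].
  j=1: (left & up) false.
No j in the window works → until fails.

No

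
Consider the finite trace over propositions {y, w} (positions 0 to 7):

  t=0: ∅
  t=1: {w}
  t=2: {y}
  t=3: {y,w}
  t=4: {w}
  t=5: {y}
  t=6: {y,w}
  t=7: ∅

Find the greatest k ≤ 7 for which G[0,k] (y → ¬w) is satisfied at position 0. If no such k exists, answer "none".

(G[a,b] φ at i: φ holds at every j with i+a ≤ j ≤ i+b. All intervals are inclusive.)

2

(y → ¬w) must hold from j=0 onward; find where it first fails.
  j=0: holds
  j=1: holds
  j=2: holds
  j=3: fails
Holds on [0,2], so largest k = 2.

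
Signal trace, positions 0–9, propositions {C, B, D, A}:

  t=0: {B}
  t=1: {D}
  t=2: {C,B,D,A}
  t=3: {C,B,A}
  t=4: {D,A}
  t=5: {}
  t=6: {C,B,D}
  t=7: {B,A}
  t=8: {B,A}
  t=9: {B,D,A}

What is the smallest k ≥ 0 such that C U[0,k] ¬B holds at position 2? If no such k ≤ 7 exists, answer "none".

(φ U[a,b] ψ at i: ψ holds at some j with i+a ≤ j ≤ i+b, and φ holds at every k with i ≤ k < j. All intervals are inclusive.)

Need earliest j ≥ 2 with ¬B, and C at every k in [2,j-1].
  j=2: rhs fails.
  j=3: rhs fails.
  j=4: rhs holds; lhs holds on [2,3]. k = 2.

2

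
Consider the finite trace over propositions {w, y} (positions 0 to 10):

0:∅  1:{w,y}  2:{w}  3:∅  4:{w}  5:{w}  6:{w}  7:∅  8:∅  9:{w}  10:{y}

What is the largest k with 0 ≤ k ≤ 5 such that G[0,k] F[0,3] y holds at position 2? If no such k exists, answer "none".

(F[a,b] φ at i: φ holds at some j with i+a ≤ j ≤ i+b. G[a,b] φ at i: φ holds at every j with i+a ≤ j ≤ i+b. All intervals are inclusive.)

none

F[0,3] y must hold from j=2 onward; find where it first fails.
  j=2: fails → no k works.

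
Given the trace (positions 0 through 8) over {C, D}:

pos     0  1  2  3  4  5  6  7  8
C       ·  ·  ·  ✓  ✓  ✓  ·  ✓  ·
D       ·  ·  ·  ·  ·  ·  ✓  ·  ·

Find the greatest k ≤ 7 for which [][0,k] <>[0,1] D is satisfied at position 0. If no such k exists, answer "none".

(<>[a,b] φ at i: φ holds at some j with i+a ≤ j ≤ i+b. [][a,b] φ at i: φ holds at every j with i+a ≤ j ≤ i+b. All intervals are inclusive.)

<>[0,1] D must hold from j=0 onward; find where it first fails.
  j=0: fails → no k works.

none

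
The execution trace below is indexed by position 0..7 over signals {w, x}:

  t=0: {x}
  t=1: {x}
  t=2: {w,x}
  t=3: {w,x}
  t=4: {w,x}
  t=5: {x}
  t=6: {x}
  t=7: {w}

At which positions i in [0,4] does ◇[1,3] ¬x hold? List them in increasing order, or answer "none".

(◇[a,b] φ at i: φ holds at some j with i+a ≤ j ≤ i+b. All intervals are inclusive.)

4

Evaluate at each i in [0,4]:
  i=0: ✗ (none in [1,3])
  i=1: ✗ (none in [2,4])
  i=2: ✗ (none in [3,5])
  i=3: ✗ (none in [4,6])
  i=4: ✓ (witness j=7)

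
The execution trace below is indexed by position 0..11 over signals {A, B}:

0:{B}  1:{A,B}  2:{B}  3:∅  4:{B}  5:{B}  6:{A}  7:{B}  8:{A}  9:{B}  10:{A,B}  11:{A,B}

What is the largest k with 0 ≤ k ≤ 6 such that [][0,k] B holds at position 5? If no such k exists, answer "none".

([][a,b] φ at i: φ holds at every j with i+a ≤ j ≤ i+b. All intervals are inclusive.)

B must hold from j=5 onward; find where it first fails.
  j=5: holds
  j=6: fails
Holds on [5,5], so largest k = 0.

0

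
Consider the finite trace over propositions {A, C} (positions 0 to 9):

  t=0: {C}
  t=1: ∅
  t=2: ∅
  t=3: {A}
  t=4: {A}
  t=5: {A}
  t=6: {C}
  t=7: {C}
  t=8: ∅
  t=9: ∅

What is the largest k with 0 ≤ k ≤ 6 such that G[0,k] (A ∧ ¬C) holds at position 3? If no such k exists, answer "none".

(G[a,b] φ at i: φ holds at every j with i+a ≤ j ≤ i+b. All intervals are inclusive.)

2

(A ∧ ¬C) must hold from j=3 onward; find where it first fails.
  j=3: holds
  j=4: holds
  j=5: holds
  j=6: fails
Holds on [3,5], so largest k = 2.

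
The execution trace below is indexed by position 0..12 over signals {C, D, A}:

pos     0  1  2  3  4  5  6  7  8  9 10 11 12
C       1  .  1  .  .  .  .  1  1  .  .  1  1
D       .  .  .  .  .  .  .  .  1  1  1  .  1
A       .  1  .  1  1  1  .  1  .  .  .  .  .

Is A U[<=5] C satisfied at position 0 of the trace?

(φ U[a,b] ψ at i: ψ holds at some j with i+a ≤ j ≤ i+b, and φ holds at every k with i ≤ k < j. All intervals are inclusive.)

Holds

Need some j in [0,5] with C, and A at every k in [0,j-1].
  j=0: C holds; no prefix to check → satisfied.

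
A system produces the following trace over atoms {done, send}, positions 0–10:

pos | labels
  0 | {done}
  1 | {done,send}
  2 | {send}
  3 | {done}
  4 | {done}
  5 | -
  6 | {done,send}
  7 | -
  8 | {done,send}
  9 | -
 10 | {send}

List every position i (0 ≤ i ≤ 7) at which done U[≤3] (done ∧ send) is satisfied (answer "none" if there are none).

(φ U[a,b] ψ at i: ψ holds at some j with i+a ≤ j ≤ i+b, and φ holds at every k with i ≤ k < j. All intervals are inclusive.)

Evaluate at each i in [0,7]:
  i=0: ✓ (rhs at j=1; lhs holds on [0,0])
  i=1: ✓ (rhs at j=1)
  i=2: ✗ (no rhs in [2,5])
  i=3: ✗ (lhs fails at k=5 before rhs at j=6)
  i=4: ✗ (lhs fails at k=5 before rhs at j=6)
  i=5: ✗ (lhs fails at k=5 before rhs at j=6)
  i=6: ✓ (rhs at j=6)
  i=7: ✗ (lhs fails at k=7 before rhs at j=8)

0, 1, 6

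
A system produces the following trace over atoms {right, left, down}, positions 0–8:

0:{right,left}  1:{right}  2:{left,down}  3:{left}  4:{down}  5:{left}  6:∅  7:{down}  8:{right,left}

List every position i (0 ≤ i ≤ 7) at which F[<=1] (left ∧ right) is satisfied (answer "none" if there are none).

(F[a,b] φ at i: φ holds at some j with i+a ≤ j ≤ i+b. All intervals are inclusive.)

0, 7

Evaluate at each i in [0,7]:
  i=0: ✓ (witness j=0)
  i=1: ✗ (none in [1,2])
  i=2: ✗ (none in [2,3])
  i=3: ✗ (none in [3,4])
  i=4: ✗ (none in [4,5])
  i=5: ✗ (none in [5,6])
  i=6: ✗ (none in [6,7])
  i=7: ✓ (witness j=8)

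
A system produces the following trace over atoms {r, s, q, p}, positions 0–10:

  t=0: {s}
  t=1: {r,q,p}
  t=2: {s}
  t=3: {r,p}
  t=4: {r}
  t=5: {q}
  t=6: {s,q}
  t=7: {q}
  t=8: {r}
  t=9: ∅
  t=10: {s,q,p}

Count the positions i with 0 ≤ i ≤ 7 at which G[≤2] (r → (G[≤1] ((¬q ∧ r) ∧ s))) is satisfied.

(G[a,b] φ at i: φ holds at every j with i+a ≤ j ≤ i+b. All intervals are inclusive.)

1

Evaluate at each i in [0,7]:
  i=0: ✗ (fails at j=1)
  i=1: ✗ (fails at j=1)
  i=2: ✗ (fails at j=3)
  i=3: ✗ (fails at j=3)
  i=4: ✗ (fails at j=4)
  i=5: ✓ (all of [5,7])
  i=6: ✗ (fails at j=8)
  i=7: ✗ (fails at j=8)
Positions where it holds: {5} → 1.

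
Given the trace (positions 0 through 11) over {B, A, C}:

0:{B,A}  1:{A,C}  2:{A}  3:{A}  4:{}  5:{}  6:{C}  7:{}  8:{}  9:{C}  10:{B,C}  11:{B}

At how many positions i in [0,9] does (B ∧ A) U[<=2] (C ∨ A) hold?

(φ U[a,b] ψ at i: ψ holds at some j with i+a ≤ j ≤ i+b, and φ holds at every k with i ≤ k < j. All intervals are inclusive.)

6

Evaluate at each i in [0,9]:
  i=0: ✓ (rhs at j=0)
  i=1: ✓ (rhs at j=1)
  i=2: ✓ (rhs at j=2)
  i=3: ✓ (rhs at j=3)
  i=4: ✗ (lhs fails at k=4 before rhs at j=6)
  i=5: ✗ (lhs fails at k=5 before rhs at j=6)
  i=6: ✓ (rhs at j=6)
  i=7: ✗ (lhs fails at k=7 before rhs at j=9)
  i=8: ✗ (lhs fails at k=8 before rhs at j=9)
  i=9: ✓ (rhs at j=9)
Positions where it holds: {0, 1, 2, 3, 6, 9} → 6.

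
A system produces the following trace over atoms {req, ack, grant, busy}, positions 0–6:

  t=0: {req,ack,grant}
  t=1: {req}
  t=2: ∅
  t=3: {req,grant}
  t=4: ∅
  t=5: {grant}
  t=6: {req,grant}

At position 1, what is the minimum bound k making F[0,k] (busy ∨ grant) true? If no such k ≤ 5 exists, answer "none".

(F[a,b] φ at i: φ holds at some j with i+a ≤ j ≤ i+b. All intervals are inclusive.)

2

Scan j = 1,2,… for (busy ∨ grant):
  j=1: fails
  j=2: fails
  j=3: holds
First hit at j=3, so smallest k = 3-1 = 2.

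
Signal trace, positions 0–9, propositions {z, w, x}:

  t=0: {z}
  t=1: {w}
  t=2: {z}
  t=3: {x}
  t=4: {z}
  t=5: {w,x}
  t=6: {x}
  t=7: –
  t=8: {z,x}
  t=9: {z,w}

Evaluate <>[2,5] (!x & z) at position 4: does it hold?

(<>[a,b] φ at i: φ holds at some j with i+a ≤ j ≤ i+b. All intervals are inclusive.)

True

Check (!x & z) at each j in [6,9]:
  j=6: false
  j=7: false
  j=8: false
  j=9: true
Found at j=9 → formula holds.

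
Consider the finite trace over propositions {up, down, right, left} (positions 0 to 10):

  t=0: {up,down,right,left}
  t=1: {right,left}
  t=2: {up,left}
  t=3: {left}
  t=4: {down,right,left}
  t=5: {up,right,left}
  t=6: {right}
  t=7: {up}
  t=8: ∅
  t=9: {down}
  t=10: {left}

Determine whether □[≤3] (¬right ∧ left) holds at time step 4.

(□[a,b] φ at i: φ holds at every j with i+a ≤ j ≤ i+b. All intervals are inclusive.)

Check (¬right ∧ left) at every j in [4,7]:
  j=4: false
  j=5: false
  j=6: false
  j=7: false
Fails at j=4 → formula fails.

Does not hold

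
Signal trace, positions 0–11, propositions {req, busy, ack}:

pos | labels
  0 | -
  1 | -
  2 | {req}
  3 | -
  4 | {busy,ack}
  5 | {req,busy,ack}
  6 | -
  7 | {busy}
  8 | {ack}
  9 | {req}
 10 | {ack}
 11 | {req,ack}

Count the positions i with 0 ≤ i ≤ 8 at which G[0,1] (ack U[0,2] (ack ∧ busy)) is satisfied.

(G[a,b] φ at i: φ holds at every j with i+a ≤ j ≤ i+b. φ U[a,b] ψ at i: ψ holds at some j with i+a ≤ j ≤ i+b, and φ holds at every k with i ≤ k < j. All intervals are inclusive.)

1

Evaluate at each i in [0,8]:
  i=0: ✗ (fails at j=0)
  i=1: ✗ (fails at j=1)
  i=2: ✗ (fails at j=2)
  i=3: ✗ (fails at j=3)
  i=4: ✓ (all of [4,5])
  i=5: ✗ (fails at j=6)
  i=6: ✗ (fails at j=6)
  i=7: ✗ (fails at j=7)
  i=8: ✗ (fails at j=8)
Positions where it holds: {4} → 1.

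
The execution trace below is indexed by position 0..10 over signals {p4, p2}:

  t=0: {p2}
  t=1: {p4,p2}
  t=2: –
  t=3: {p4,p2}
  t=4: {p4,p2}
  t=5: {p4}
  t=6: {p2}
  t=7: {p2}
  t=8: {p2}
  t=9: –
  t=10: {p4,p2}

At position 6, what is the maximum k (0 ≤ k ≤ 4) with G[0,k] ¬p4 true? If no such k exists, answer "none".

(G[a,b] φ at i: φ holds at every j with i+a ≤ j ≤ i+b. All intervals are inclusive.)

¬p4 must hold from j=6 onward; find where it first fails.
  j=6: holds
  j=7: holds
  j=8: holds
  j=9: holds
  j=10: fails
Holds on [6,9], so largest k = 3.

3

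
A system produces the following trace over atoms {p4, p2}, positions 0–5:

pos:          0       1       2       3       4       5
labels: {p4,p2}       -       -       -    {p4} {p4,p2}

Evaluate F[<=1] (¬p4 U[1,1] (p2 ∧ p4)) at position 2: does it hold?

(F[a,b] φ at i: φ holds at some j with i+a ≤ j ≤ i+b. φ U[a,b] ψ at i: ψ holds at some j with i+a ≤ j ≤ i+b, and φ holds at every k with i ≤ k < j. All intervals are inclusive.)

Check (¬p4 U[1,1] (p2 ∧ p4)) at each j in [2,3]:
  j=2: fails
  j=3: fails
No position in the window satisfies it → formula fails.

Does not hold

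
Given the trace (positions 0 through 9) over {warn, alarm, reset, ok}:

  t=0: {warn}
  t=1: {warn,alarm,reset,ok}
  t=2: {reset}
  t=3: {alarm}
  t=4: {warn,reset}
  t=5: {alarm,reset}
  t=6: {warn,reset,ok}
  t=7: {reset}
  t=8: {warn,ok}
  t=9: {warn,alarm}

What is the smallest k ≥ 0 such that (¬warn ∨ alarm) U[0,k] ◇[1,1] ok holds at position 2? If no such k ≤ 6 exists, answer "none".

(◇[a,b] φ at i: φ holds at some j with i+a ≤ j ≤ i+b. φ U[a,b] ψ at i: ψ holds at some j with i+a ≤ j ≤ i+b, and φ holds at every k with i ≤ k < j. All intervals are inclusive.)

none

Need earliest j ≥ 2 with ◇[1,1] ok, and (¬warn ∨ alarm) at every k in [2,j-1].
  j=2: rhs fails.
  j=3: rhs fails.
  j=4: rhs fails.
  j=5: rhs holds but lhs fails at k=4.
  j=6: rhs fails.
  j=7: rhs holds but lhs fails at k=4.
  j=8: rhs fails.
No witness within the range → none.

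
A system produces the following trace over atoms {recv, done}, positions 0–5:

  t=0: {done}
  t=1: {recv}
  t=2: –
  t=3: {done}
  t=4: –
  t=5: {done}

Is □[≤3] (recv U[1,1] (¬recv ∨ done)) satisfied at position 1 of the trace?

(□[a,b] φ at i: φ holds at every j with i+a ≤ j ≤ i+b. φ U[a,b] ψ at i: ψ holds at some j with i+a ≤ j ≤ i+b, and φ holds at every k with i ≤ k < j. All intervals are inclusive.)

False

Check (recv U[1,1] (¬recv ∨ done)) at every j in [1,4]:
  j=1: holds
  j=2: fails
  j=3: fails
  j=4: fails
Fails at j=2 → formula fails.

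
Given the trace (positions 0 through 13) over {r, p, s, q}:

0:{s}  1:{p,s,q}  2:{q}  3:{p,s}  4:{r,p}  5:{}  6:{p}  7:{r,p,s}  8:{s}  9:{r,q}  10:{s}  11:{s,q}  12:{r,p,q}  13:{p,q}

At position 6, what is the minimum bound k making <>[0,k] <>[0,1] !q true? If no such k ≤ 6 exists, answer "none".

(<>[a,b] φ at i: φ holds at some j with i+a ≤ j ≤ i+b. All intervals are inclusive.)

Scan j = 6,7,… for <>[0,1] !q:
  j=6: holds
First hit at j=6, so smallest k = 6-6 = 0.

0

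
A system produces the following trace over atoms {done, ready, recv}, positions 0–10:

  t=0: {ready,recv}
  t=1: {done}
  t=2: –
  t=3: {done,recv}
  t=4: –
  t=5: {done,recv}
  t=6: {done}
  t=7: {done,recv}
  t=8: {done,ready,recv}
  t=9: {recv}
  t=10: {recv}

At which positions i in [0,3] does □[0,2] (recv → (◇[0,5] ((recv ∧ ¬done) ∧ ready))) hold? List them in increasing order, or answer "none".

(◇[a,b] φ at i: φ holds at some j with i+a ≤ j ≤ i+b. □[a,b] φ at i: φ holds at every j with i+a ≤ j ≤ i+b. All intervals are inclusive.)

0

Evaluate at each i in [0,3]:
  i=0: ✓ (all of [0,2])
  i=1: ✗ (fails at j=3)
  i=2: ✗ (fails at j=3)
  i=3: ✗ (fails at j=3)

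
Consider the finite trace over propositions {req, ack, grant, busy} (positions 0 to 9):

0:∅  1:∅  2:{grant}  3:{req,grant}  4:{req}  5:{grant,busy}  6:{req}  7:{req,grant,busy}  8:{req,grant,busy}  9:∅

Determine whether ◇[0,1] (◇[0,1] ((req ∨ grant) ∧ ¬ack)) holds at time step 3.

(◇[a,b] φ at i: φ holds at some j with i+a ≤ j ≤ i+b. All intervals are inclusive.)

Yes

Check ◇[0,1] ((req ∨ grant) ∧ ¬ack) at each j in [3,4]:
  j=3: holds (witness at 3)
  j=4: holds (witness at 4)
Found at j=3 → formula holds.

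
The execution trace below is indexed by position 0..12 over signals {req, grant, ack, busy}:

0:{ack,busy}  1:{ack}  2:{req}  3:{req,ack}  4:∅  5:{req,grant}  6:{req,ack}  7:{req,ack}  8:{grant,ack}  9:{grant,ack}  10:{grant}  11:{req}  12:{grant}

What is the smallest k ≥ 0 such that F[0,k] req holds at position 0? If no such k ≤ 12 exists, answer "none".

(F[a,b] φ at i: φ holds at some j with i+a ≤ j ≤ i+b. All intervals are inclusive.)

Scan j = 0,1,… for req:
  j=0: fails
  j=1: fails
  j=2: holds
First hit at j=2, so smallest k = 2-0 = 2.

2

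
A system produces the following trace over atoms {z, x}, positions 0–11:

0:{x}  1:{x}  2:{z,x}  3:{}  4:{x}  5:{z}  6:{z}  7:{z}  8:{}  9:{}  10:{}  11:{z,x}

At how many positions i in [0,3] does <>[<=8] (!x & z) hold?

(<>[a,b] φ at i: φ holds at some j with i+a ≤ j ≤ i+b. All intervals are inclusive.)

Evaluate at each i in [0,3]:
  i=0: ✓ (witness j=5)
  i=1: ✓ (witness j=5)
  i=2: ✓ (witness j=5)
  i=3: ✓ (witness j=5)
Positions where it holds: {0, 1, 2, 3} → 4.

4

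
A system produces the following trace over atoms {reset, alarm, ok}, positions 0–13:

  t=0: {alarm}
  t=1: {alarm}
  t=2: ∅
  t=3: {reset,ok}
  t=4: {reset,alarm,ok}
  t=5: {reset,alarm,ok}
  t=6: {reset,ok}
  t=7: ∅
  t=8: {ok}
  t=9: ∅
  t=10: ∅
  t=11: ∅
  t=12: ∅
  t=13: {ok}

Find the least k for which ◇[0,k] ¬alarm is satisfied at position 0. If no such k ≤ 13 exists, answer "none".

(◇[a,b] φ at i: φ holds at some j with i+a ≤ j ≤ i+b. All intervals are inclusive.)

Scan j = 0,1,… for ¬alarm:
  j=0: fails
  j=1: fails
  j=2: holds
First hit at j=2, so smallest k = 2-0 = 2.

2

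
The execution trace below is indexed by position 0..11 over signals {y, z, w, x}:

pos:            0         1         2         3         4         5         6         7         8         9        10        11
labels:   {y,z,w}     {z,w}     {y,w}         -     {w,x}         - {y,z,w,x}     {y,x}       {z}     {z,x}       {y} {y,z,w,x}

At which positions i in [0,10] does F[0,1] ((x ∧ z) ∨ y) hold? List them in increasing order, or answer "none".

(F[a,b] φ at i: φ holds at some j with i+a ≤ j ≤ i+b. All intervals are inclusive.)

0, 1, 2, 5, 6, 7, 8, 9, 10

Evaluate at each i in [0,10]:
  i=0: ✓ (witness j=0)
  i=1: ✓ (witness j=2)
  i=2: ✓ (witness j=2)
  i=3: ✗ (none in [3,4])
  i=4: ✗ (none in [4,5])
  i=5: ✓ (witness j=6)
  i=6: ✓ (witness j=6)
  i=7: ✓ (witness j=7)
  i=8: ✓ (witness j=9)
  i=9: ✓ (witness j=9)
  i=10: ✓ (witness j=10)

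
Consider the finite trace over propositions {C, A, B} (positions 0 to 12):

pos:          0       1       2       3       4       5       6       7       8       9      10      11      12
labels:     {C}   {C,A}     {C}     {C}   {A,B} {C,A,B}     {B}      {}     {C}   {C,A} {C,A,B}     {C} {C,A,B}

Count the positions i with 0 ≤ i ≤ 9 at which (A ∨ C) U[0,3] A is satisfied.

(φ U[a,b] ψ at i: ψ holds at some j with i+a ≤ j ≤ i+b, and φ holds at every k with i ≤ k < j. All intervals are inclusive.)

8

Evaluate at each i in [0,9]:
  i=0: ✓ (rhs at j=1; lhs holds on [0,0])
  i=1: ✓ (rhs at j=1)
  i=2: ✓ (rhs at j=4; lhs holds on [2,3])
  i=3: ✓ (rhs at j=4; lhs holds on [3,3])
  i=4: ✓ (rhs at j=4)
  i=5: ✓ (rhs at j=5)
  i=6: ✗ (lhs fails at k=6 before rhs at j=9)
  i=7: ✗ (lhs fails at k=7 before rhs at j=9)
  i=8: ✓ (rhs at j=9; lhs holds on [8,8])
  i=9: ✓ (rhs at j=9)
Positions where it holds: {0, 1, 2, 3, 4, 5, 8, 9} → 8.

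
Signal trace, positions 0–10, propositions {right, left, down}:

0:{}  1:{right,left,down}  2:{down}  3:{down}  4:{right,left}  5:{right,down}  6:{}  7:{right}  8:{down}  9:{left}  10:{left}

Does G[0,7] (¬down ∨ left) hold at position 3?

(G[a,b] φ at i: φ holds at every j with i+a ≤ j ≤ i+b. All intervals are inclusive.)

Does not hold

Check (¬down ∨ left) at every j in [3,10]:
  j=3: false
  j=4: true
  j=5: false
  j=6: true
  j=7: true
  j=8: false
  j=9: true
  j=10: true
Fails at j=3 → formula fails.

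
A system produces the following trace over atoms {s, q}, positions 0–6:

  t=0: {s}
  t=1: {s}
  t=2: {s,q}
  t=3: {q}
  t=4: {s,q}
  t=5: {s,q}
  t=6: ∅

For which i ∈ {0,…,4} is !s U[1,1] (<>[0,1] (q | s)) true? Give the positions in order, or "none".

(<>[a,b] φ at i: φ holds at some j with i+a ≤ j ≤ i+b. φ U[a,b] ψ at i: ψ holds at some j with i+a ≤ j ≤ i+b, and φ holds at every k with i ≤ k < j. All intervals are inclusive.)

3

Evaluate at each i in [0,4]:
  i=0: ✗ (lhs fails at k=0 before rhs at j=1)
  i=1: ✗ (lhs fails at k=1 before rhs at j=2)
  i=2: ✗ (lhs fails at k=2 before rhs at j=3)
  i=3: ✓ (rhs at j=4; lhs holds on [3,3])
  i=4: ✗ (lhs fails at k=4 before rhs at j=5)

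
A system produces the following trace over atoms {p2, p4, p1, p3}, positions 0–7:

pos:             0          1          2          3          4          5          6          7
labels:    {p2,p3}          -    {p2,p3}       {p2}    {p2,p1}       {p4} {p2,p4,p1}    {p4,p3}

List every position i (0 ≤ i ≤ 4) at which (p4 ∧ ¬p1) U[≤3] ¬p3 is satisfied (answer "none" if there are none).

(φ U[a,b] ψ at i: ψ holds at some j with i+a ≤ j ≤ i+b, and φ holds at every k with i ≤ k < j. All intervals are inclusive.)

1, 3, 4

Evaluate at each i in [0,4]:
  i=0: ✗ (lhs fails at k=0 before rhs at j=1)
  i=1: ✓ (rhs at j=1)
  i=2: ✗ (lhs fails at k=2 before rhs at j=3)
  i=3: ✓ (rhs at j=3)
  i=4: ✓ (rhs at j=4)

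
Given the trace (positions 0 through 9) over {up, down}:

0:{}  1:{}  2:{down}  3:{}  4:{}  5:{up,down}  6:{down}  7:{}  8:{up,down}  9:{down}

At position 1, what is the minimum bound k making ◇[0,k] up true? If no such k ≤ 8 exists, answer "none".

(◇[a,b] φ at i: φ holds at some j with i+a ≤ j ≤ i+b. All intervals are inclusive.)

Scan j = 1,2,… for up:
  j=1: fails
  j=2: fails
  j=3: fails
  j=4: fails
  j=5: holds
First hit at j=5, so smallest k = 5-1 = 4.

4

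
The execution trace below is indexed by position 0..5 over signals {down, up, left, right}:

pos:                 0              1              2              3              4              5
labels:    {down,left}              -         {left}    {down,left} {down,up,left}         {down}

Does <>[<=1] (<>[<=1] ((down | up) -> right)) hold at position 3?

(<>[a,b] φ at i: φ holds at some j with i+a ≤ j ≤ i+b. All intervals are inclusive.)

False

Check <>[<=1] ((down | up) -> right) at each j in [3,4]:
  j=3: fails (none in [3,4])
  j=4: fails (none in [4,5])
No position in the window satisfies it → formula fails.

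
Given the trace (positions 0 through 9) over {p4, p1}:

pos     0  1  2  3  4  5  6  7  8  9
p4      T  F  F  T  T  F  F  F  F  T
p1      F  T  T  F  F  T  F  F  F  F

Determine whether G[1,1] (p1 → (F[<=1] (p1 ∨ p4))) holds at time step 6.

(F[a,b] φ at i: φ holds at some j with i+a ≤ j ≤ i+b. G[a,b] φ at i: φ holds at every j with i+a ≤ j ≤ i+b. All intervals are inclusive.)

Yes

Check (p1 → (F[<=1] (p1 ∨ p4))) at every j in [7,7]:
  j=7: antecedent false → ✓
All positions satisfy it → formula holds.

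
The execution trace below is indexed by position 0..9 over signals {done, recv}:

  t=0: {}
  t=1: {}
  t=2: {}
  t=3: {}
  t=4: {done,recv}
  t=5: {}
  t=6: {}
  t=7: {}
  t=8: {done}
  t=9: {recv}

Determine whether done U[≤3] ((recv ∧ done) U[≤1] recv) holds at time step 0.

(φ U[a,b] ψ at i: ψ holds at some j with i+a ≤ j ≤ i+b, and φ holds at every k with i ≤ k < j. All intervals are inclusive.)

Need some j in [0,3] with ((recv ∧ done) U[≤1] recv), and done at every k in [0,j-1].
  j=0: ((recv ∧ done) U[≤1] recv) — fails.
  j=1: ((recv ∧ done) U[≤1] recv) — fails.
  j=2: ((recv ∧ done) U[≤1] recv) — fails.
  j=3: ((recv ∧ done) U[≤1] recv) — fails.
No j in the window works → until fails.

False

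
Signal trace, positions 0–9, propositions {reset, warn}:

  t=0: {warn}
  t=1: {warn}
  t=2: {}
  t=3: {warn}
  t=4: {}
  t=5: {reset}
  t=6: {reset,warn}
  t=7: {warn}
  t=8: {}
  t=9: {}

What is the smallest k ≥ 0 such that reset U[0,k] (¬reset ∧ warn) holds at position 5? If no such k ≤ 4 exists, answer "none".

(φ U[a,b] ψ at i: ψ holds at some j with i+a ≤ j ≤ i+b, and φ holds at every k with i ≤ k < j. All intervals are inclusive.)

Need earliest j ≥ 5 with (¬reset ∧ warn), and reset at every k in [5,j-1].
  j=5: rhs fails.
  j=6: rhs fails.
  j=7: rhs holds; lhs holds on [5,6]. k = 2.

2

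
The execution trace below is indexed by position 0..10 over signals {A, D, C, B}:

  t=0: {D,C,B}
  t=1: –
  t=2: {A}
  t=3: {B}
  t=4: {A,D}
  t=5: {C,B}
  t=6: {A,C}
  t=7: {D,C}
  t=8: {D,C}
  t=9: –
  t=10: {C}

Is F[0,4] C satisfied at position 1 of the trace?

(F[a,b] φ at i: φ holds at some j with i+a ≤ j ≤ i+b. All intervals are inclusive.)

Check C at each j in [1,5]:
  j=1: false
  j=2: false
  j=3: false
  j=4: false
  j=5: true
Found at j=5 → formula holds.

True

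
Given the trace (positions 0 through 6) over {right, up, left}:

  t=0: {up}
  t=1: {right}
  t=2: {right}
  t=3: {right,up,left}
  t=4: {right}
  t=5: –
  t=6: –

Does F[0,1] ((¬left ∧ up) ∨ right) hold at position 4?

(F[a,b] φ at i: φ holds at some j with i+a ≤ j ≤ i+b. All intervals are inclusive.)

True

Check ((¬left ∧ up) ∨ right) at each j in [4,5]:
  j=4: true
  j=5: false
Found at j=4 → formula holds.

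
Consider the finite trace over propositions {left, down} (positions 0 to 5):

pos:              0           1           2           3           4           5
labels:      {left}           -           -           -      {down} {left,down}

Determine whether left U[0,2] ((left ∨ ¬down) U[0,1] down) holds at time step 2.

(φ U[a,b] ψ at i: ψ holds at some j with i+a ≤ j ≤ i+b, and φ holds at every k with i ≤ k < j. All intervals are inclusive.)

Need some j in [2,4] with ((left ∨ ¬down) U[0,1] down), and left at every k in [2,j-1].
  j=2: ((left ∨ ¬down) U[0,1] down) — fails.
  j=3: ((left ∨ ¬down) U[0,1] down) holds, but left fails at k=2 → not this j.
  j=4: ((left ∨ ¬down) U[0,1] down) holds, but left fails at k=2 → not this j.
No j in the window works → until fails.

False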